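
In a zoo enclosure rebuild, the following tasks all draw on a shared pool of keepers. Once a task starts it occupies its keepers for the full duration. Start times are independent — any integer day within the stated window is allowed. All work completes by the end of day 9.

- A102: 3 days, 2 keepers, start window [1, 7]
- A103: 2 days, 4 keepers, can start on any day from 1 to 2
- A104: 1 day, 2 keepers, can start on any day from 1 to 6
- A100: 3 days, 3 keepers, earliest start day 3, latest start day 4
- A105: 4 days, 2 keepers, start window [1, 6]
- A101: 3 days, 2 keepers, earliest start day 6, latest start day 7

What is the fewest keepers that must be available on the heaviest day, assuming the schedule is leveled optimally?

5

Early-start (A102@1, A103@1, A104@1, A100@3, A105@1, A101@6) gives peak 10: d1:10  d2:8  d3:7  d4:5  d5:3  d6:2  d7:2  d8:2  d9:0.
Shift A102→3, A104→3, A100→4, A105→6, A101→7.
Schedule A102@3, A103@1, A104@3, A100@4, A105@6, A101@7: d1:4  d2:4  d3:4  d4:5  d5:5  d6:5  d7:4  d8:4  d9:4 — peak 5.
Total keeper-days = 39 over 9 days ⇒ peak ≥ ⌈39/9⌉ = 5, so 5 is optimal.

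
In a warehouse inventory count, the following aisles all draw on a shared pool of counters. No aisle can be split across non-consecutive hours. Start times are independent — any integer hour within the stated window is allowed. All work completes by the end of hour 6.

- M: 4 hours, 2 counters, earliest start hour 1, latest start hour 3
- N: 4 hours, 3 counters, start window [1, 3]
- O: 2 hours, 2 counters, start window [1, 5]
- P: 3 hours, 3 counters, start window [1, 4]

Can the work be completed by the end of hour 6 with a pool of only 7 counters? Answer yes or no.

no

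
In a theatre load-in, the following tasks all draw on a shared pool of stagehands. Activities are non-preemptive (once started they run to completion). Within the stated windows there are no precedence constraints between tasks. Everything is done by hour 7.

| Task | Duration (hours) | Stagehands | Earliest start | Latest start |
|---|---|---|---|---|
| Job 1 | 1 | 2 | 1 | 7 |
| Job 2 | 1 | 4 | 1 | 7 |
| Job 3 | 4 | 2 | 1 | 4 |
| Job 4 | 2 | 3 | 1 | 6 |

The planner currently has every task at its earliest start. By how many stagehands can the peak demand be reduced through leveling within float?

7

Early-start peak: h1:11  h2:5  h3:2  h4:2  h5:0  h6:0  h7:0 ⇒ 11.
Leveled (Job 1@1, Job 2@5, Job 3@1, Job 4@6): h1:4  h2:2  h3:2  h4:2  h5:4  h6:3  h7:3 ⇒ 4.
Reduction 11 − 4 = 7.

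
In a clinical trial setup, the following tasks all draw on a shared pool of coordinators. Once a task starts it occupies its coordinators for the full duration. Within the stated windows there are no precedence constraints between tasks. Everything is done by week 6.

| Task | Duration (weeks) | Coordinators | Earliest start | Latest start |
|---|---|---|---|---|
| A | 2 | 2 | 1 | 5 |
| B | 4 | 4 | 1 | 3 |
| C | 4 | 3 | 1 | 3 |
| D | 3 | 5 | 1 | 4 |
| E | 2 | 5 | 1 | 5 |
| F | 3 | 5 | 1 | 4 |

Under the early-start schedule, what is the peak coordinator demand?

24

Early-start schedule: A@1, B@1, C@1, D@1, E@1, F@1.
Load per week: week 1: 24, week 2: 24, week 3: 17, week 4: 7, week 5: 0, week 6: 0.
Peak is 24.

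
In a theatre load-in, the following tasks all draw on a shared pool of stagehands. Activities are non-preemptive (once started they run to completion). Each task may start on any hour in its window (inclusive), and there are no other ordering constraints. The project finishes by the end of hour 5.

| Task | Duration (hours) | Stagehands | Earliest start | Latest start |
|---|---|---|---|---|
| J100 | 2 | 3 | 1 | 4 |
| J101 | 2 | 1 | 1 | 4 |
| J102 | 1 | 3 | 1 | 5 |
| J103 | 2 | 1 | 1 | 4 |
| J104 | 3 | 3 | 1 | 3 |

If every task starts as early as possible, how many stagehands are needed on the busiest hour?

Early-start schedule: J100@1, J101@1, J102@1, J103@1, J104@1.
Load per hour: hour 1: 11, hour 2: 8, hour 3: 3, hour 4: 0, hour 5: 0.
Peak is 11.

11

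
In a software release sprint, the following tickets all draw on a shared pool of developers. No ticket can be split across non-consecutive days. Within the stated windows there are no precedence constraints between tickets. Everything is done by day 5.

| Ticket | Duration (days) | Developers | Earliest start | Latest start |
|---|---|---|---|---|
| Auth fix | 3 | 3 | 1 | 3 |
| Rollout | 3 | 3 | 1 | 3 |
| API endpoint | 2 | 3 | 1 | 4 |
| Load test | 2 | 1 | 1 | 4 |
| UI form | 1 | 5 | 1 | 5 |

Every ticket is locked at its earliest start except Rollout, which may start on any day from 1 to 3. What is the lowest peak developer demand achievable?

12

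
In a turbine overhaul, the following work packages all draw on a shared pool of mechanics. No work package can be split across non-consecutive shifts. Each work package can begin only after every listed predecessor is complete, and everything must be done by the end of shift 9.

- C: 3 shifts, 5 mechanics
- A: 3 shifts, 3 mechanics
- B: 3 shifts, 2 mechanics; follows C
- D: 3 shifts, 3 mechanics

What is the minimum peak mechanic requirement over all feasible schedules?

Early-start (C@1, A@1, B@4, D@1) gives peak 11: s1:11  s2:11  s3:11  s4:2  s5:2  s6:2  s7:0  s8:0  s9:0.
Shift A→4, D→7.
Schedule C@1, A@4, B@4, D@7: s1:5  s2:5  s3:5  s4:5  s5:5  s6:5  s7:3  s8:3  s9:3 — peak 5.
Total mechanic-shifts = 39 over 9 shifts ⇒ peak ≥ ⌈39/9⌉ = 5, so 5 is optimal.

5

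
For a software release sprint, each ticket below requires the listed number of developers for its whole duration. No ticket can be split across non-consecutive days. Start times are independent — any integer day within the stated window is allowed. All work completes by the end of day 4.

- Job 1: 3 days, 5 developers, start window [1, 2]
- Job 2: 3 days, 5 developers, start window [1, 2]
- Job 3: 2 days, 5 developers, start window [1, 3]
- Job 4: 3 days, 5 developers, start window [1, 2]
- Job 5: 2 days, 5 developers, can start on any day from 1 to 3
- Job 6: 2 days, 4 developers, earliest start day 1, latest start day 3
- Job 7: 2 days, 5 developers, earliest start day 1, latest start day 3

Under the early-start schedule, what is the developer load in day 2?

At early start, day 2 has: Job 1, Job 2, Job 3, Job 4, Job 5, Job 6, Job 7.
Demand: 5 + 5 + 5 + 5 + 5 + 4 + 5 = 34.

34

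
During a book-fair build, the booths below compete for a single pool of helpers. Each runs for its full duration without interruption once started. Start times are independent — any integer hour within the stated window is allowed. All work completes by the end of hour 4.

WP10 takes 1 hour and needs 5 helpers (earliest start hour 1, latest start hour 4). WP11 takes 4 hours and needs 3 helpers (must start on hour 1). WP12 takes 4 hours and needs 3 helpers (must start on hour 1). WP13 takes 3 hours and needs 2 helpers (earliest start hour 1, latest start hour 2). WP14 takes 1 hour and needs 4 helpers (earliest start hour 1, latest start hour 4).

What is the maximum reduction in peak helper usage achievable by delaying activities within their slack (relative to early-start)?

Early-start peak: h1:17  h2:8  h3:8  h4:6 ⇒ 17.
Leveled (WP10@1, WP11@1, WP12@1, WP13@2, WP14@2): h1:11  h2:12  h3:8  h4:8 ⇒ 12.
Reduction 17 − 12 = 5.

5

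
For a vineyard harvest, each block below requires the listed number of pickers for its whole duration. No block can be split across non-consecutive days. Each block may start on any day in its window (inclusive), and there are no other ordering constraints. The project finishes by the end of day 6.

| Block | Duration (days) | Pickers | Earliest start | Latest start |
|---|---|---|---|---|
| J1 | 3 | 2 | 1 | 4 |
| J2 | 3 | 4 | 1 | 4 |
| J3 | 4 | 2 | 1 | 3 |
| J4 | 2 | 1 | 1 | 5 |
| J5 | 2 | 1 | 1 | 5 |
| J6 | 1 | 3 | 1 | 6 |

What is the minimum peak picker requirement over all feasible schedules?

Early-start (J1@1, J2@1, J3@1, J4@1, J5@1, J6@1) gives peak 13: d1:13  d2:10  d3:8  d4:2  d5:0  d6:0.
Shift J2→4, J3→2, J5→2.
Schedule J1@1, J2@4, J3@2, J4@1, J5@2, J6@1: d1:6  d2:6  d3:5  d4:6  d5:6  d6:4 — peak 6.
Total picker-days = 33 over 6 days ⇒ peak ≥ ⌈33/6⌉ = 6, so 6 is optimal.

6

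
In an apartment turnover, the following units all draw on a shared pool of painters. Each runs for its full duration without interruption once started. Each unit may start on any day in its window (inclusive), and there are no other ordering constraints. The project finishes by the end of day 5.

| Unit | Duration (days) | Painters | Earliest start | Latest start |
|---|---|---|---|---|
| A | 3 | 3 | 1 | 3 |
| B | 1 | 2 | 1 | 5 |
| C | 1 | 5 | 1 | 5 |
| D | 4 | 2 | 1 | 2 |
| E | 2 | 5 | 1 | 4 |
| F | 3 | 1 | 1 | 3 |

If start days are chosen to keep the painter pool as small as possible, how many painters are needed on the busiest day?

Early-start (A@1, B@1, C@1, D@1, E@1, F@1) gives peak 18: d1:18  d2:11  d3:6  d4:2  d5:0.
Shift B→2, D→2, E→4, F→2.
Schedule A@1, B@2, C@1, D@2, E@4, F@2: d1:8  d2:8  d3:6  d4:8  d5:7 — peak 8.
Total painter-days = 37 over 5 days ⇒ peak ≥ ⌈37/5⌉ = 8, so 8 is optimal.

8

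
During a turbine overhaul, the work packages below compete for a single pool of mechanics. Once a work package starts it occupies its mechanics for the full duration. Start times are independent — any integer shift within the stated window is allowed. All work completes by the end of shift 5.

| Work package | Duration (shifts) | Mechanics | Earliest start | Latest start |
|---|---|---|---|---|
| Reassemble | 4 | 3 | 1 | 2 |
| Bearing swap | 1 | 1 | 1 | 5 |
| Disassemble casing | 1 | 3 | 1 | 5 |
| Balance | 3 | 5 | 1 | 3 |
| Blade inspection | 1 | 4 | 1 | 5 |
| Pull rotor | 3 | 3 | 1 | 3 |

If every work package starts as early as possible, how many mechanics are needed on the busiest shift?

Early-start schedule: Reassemble@1, Bearing swap@1, Disassemble casing@1, Balance@1, Blade inspection@1, Pull rotor@1.
Load per shift: shift 1: 19, shift 2: 11, shift 3: 11, shift 4: 3, shift 5: 0.
Peak is 19.

19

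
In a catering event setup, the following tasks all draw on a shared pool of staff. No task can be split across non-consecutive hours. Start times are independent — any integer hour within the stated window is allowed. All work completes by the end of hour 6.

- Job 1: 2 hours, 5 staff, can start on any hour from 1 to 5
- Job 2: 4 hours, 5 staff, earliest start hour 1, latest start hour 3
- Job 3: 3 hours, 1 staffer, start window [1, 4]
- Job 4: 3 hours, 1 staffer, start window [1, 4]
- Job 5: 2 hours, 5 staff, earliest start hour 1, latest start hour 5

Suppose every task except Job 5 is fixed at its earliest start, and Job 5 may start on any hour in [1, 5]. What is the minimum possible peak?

12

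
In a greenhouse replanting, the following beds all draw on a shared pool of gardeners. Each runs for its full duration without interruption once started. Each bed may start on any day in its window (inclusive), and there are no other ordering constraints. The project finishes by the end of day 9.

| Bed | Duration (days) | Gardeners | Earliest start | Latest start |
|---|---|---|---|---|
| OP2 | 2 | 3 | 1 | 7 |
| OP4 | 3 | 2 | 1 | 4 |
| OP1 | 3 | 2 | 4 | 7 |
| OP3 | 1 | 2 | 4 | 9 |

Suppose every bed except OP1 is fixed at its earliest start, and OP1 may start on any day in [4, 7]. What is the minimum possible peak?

OP1@4: d1:5  d2:5  d3:2  d4:4  d5:2  d6:2  d7:0  d8:0  d9:0 → peak 5
OP1@5: d1:5  d2:5  d3:2  d4:2  d5:2  d6:2  d7:2  d8:0  d9:0 → peak 5
OP1@6: d1:5  d2:5  d3:2  d4:2  d5:0  d6:2  d7:2  d8:2  d9:0 → peak 5
OP1@7: d1:5  d2:5  d3:2  d4:2  d5:0  d6:0  d7:2  d8:2  d9:2 → peak 5
Best is OP1@4, peak 5.

5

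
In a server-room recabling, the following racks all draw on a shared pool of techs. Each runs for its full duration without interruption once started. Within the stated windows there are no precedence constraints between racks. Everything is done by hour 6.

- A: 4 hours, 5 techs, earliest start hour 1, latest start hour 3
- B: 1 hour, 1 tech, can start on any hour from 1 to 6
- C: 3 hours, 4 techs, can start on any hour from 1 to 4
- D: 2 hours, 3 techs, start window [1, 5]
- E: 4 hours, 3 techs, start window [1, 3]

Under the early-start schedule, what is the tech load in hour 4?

At early start, hour 4 has: A, E.
Demand: 5 + 3 = 8.

8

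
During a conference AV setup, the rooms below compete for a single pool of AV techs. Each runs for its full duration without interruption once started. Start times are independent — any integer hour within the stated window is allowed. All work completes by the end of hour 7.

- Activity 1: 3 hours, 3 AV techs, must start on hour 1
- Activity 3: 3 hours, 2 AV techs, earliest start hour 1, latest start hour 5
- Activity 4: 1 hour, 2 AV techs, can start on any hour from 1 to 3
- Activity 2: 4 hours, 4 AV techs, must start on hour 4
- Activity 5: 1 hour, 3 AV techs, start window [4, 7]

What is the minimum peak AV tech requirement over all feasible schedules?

7

Schedule Activity 1@1, Activity 3@1, Activity 4@1, Activity 2@4, Activity 5@4: h1:7  h2:5  h3:5  h4:7  h5:4  h6:4  h7:4 — peak 7.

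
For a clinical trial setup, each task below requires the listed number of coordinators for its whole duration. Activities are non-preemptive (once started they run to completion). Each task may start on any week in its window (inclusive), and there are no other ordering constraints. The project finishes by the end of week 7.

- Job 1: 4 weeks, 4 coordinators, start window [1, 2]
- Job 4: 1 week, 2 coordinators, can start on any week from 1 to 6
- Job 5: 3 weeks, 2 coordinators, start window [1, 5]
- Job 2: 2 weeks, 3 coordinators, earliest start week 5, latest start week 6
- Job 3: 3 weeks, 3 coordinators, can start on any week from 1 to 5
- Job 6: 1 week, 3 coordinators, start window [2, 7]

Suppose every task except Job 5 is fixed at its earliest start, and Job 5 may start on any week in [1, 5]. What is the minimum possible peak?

10

Job 5@1: w1:11  w2:12  w3:9  w4:4  w5:3  w6:3  w7:0 → peak 12
Job 5@2: w1:9  w2:12  w3:9  w4:6  w5:3  w6:3  w7:0 → peak 12
Job 5@3: w1:9  w2:10  w3:9  w4:6  w5:5  w6:3  w7:0 → peak 10
Job 5@4: w1:9  w2:10  w3:7  w4:6  w5:5  w6:5  w7:0 → peak 10
Job 5@5: w1:9  w2:10  w3:7  w4:4  w5:5  w6:5  w7:2 → peak 10
Best is Job 5@3, peak 10.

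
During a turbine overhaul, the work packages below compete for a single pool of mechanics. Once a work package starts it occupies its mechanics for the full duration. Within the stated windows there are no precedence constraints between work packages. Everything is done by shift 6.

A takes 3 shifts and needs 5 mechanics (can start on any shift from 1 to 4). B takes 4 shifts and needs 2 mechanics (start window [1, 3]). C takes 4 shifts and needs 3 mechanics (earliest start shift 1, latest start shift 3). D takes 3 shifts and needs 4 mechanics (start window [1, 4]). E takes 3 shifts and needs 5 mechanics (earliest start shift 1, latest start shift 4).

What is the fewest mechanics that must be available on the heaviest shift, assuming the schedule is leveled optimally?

Early-start (A@1, B@1, C@1, D@1, E@1) gives peak 19: s1:19  s2:19  s3:19  s4:5  s5:0  s6:0.
Shift E→4.
Schedule A@1, B@1, C@1, D@1, E@4: s1:14  s2:14  s3:14  s4:10  s5:5  s6:5 — peak 14.

14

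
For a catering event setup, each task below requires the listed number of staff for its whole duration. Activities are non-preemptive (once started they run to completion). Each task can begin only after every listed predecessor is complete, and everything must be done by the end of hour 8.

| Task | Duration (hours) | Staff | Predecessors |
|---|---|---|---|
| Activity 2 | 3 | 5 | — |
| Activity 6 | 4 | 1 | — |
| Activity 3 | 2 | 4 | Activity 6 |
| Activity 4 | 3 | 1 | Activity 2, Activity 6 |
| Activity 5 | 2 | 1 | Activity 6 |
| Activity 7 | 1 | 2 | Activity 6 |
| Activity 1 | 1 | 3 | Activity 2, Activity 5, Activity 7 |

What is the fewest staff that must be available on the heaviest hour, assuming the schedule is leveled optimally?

6

Early-start (Activity 2@1, Activity 6@1, Activity 3@5, Activity 4@5, Activity 5@5, Activity 7@5, Activity 1@7) gives peak 8: h1:6  h2:6  h3:6  h4:1  h5:8  h6:6  h7:4  h8:0.
Shift Activity 7→7, Activity 1→8.
Schedule Activity 2@1, Activity 6@1, Activity 3@5, Activity 4@5, Activity 5@5, Activity 7@7, Activity 1@8: h1:6  h2:6  h3:6  h4:1  h5:6  h6:6  h7:3  h8:3 — peak 6.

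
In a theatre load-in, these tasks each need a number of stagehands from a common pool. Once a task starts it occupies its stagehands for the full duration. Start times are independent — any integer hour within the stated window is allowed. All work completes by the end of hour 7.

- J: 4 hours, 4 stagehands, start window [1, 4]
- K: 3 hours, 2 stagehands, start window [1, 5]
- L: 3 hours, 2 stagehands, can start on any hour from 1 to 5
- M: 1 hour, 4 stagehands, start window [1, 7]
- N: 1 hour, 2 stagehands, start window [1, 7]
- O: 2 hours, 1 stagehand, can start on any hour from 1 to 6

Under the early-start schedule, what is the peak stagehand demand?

Early-start schedule: J@1, K@1, L@1, M@1, N@1, O@1.
Load per hour: hour 1: 15, hour 2: 9, hour 3: 8, hour 4: 4, hour 5: 0, hour 6: 0, hour 7: 0.
Peak is 15.

15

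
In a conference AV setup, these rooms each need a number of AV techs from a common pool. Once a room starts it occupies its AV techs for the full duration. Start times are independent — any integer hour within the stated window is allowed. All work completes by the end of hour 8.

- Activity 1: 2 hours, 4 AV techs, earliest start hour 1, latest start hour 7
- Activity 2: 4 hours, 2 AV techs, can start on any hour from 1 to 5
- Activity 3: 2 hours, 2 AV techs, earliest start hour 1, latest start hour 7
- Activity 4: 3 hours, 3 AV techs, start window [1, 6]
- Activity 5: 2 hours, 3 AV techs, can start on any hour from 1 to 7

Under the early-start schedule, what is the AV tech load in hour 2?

At early start, hour 2 has: Activity 1, Activity 2, Activity 3, Activity 4, Activity 5.
Demand: 4 + 2 + 2 + 3 + 3 = 14.

14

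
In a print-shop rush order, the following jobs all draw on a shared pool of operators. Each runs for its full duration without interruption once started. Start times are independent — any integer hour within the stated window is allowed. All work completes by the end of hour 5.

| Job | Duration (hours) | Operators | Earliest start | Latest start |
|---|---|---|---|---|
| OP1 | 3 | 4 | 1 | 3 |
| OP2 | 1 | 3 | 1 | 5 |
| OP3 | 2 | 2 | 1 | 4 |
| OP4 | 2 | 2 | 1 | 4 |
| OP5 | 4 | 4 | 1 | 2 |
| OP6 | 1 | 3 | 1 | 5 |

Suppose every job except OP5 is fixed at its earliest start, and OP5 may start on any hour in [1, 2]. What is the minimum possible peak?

OP5@1: h1:18  h2:12  h3:8  h4:4  h5:0 → peak 18
OP5@2: h1:14  h2:12  h3:8  h4:4  h5:4 → peak 14
Best is OP5@2, peak 14.

14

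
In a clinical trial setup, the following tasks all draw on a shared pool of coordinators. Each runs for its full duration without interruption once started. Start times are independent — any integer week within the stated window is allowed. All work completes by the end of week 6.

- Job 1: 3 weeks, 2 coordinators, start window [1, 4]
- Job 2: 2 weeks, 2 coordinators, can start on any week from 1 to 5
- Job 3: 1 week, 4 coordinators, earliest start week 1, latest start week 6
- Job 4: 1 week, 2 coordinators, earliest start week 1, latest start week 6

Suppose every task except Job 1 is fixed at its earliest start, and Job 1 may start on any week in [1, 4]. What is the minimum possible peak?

Job 1@1: w1:10  w2:4  w3:2  w4:0  w5:0  w6:0 → peak 10
Job 1@2: w1:8  w2:4  w3:2  w4:2  w5:0  w6:0 → peak 8
Job 1@3: w1:8  w2:2  w3:2  w4:2  w5:2  w6:0 → peak 8
Job 1@4: w1:8  w2:2  w3:0  w4:2  w5:2  w6:2 → peak 8
Best is Job 1@2, peak 8.

8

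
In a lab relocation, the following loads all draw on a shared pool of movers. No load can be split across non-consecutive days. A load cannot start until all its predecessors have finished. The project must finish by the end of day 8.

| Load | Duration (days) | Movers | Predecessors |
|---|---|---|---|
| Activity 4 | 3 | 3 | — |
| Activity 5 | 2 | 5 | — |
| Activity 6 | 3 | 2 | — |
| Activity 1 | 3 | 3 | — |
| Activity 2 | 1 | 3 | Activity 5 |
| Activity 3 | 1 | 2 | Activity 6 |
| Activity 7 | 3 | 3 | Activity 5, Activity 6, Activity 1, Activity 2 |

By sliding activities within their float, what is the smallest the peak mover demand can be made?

7

Early-start (Activity 4@1, Activity 5@1, Activity 6@1, Activity 1@1, Activity 2@3, Activity 3@4, Activity 7@4) gives peak 13: d1:13  d2:13  d3:11  d4:5  d5:3  d6:3  d7:0  d8:0.
Shift Activity 4→5, Activity 1→3, Activity 2→4, Activity 3→8, Activity 7→6.
Schedule Activity 4@5, Activity 5@1, Activity 6@1, Activity 1@3, Activity 2@4, Activity 3@8, Activity 7@6: d1:7  d2:7  d3:5  d4:6  d5:6  d6:6  d7:6  d8:5 — peak 7.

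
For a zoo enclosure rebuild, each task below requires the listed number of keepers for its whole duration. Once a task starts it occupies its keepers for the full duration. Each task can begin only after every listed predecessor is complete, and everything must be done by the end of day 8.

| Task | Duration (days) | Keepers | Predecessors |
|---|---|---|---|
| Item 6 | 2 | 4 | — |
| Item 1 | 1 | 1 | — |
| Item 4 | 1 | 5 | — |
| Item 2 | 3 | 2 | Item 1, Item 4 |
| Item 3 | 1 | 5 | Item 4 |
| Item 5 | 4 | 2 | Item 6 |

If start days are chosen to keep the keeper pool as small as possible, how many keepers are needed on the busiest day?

Early-start (Item 6@1, Item 1@1, Item 4@1, Item 2@2, Item 3@2, Item 5@3) gives peak 11: d1:10  d2:11  d3:4  d4:4  d5:2  d6:2  d7:0  d8:0.
Shift Item 4→3, Item 2→4, Item 3→8, Item 5→4.
Schedule Item 6@1, Item 1@1, Item 4@3, Item 2@4, Item 3@8, Item 5@4: d1:5  d2:4  d3:5  d4:4  d5:4  d6:4  d7:2  d8:5 — peak 5.
Total keeper-days = 33 over 8 days ⇒ peak ≥ ⌈33/8⌉ = 5, so 5 is optimal.

5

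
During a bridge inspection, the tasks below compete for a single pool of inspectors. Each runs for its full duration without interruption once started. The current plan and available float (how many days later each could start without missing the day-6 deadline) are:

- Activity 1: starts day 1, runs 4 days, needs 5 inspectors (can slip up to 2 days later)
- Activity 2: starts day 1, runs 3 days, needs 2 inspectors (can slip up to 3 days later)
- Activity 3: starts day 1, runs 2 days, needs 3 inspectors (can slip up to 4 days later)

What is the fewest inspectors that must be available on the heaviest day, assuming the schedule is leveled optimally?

Early-start (Activity 1@1, Activity 2@1, Activity 3@1) gives peak 10: d1:10  d2:10  d3:7  d4:5  d5:0  d6:0.
Shift Activity 3→5.
Schedule Activity 1@1, Activity 2@1, Activity 3@5: d1:7  d2:7  d3:7  d4:5  d5:3  d6:3 — peak 7.

7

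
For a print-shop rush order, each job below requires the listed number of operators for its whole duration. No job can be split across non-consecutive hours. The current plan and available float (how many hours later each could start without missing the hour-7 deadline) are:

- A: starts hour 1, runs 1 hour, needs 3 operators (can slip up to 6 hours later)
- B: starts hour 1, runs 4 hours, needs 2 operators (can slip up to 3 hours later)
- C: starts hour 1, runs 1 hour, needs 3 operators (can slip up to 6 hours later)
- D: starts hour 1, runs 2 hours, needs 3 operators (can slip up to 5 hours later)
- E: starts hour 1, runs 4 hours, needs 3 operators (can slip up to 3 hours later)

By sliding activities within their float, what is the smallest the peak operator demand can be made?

6

Early-start (A@1, B@1, C@1, D@1, E@1) gives peak 14: h1:14  h2:8  h3:5  h4:5  h5:0  h6:0  h7:0.
Shift C→2, D→5, E→3.
Schedule A@1, B@1, C@2, D@5, E@3: h1:5  h2:5  h3:5  h4:5  h5:6  h6:6  h7:0 — peak 6.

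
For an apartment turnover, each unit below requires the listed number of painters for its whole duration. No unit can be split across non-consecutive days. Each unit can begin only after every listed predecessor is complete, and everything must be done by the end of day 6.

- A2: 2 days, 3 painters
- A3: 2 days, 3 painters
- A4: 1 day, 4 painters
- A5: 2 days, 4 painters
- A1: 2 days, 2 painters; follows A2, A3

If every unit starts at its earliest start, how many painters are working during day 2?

10

At early start, day 2 has: A2, A3, A5.
Demand: 3 + 3 + 4 = 10.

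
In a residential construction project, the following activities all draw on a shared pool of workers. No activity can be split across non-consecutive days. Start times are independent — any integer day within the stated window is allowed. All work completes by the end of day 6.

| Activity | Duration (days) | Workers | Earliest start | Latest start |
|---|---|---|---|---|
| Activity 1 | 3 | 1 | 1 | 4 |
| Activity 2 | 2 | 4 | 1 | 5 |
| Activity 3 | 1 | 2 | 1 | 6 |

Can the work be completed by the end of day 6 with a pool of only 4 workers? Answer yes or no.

Schedule Activity 1@1, Activity 2@4, Activity 3@1: d1:3  d2:1  d3:1  d4:4  d5:4  d6:0 — peak 4 ≤ 4.

yes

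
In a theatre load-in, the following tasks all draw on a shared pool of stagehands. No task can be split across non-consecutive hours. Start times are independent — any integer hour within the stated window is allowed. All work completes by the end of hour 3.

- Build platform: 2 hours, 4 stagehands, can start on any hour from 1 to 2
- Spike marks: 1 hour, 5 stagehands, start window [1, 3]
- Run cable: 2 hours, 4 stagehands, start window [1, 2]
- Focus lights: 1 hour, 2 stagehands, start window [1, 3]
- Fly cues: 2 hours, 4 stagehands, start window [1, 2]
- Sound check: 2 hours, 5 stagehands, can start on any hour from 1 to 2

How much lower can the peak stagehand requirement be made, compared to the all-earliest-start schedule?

Early-start peak: h1:24  h2:17  h3:0 ⇒ 24.
Leveled (Build platform@1, Spike marks@1, Run cable@1, Focus lights@1, Fly cues@2, Sound check@2): h1:15  h2:17  h3:9 ⇒ 17.
Reduction 24 − 17 = 7.

7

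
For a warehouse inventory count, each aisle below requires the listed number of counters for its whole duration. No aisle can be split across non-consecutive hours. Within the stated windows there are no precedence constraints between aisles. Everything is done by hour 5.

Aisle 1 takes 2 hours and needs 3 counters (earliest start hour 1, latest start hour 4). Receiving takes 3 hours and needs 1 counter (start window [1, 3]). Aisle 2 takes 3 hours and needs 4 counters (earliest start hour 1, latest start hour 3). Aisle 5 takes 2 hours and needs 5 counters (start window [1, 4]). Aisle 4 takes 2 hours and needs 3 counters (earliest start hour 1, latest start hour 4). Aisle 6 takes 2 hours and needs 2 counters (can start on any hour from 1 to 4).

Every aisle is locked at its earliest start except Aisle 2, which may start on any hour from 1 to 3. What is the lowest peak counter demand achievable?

14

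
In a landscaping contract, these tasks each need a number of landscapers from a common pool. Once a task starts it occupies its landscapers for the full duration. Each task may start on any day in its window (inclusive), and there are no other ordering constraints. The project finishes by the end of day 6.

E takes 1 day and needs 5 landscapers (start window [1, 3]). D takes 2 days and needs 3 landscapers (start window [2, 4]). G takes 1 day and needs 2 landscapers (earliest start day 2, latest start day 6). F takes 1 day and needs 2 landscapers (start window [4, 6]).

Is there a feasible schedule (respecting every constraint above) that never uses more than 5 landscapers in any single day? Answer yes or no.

yes

Schedule E@1, D@2, G@2, F@4: d1:5  d2:5  d3:3  d4:2  d5:0  d6:0 — peak 5 ≤ 5.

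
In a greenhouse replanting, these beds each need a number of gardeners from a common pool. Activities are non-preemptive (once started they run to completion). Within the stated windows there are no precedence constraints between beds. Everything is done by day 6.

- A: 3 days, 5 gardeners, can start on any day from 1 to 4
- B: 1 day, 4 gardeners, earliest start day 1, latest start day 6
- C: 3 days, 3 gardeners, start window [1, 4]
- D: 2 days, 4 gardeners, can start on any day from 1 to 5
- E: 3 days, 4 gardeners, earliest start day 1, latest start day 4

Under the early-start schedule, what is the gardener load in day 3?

12

At early start, day 3 has: A, C, E.
Demand: 5 + 3 + 4 = 12.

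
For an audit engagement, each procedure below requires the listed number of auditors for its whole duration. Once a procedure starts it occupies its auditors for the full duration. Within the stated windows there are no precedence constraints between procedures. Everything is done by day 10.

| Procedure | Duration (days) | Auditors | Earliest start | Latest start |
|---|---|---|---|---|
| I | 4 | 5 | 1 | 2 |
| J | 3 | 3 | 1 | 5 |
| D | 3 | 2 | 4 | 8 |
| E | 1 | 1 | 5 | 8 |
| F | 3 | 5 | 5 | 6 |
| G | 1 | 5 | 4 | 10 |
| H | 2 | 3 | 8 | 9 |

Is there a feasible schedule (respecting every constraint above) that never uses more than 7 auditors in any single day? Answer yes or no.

no

The minimum achievable peak is 8; 7 < 8, so no feasible schedule stays within the cap.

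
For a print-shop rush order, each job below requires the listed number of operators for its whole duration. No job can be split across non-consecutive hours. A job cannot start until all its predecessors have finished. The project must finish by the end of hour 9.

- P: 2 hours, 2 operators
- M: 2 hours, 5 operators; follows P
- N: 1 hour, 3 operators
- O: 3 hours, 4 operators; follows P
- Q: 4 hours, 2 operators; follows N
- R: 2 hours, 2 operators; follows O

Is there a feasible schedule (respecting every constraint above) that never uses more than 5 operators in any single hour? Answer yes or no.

The minimum achievable peak is 6; 5 < 6, so no feasible schedule stays within the cap.

no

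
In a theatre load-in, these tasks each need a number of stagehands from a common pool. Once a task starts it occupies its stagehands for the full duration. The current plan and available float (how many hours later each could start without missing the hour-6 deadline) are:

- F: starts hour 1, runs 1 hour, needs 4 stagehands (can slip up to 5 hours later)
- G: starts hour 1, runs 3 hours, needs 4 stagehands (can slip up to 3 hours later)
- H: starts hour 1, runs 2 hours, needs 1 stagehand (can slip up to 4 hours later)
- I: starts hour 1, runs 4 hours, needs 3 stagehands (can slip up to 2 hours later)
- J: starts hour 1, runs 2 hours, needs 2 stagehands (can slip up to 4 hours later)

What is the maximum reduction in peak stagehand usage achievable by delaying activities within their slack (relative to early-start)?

Early-start peak: h1:14  h2:10  h3:7  h4:3  h5:0  h6:0 ⇒ 14.
Leveled (F@1, G@2, H@1, I@3, J@1): h1:7  h2:7  h3:7  h4:7  h5:3  h6:3 ⇒ 7.
Reduction 14 − 7 = 7.

7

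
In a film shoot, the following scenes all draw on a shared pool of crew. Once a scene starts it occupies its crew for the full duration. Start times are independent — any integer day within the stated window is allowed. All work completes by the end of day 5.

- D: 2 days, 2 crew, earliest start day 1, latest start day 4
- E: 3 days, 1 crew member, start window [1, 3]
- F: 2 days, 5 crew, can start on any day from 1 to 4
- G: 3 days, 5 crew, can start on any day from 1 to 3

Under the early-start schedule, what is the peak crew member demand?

13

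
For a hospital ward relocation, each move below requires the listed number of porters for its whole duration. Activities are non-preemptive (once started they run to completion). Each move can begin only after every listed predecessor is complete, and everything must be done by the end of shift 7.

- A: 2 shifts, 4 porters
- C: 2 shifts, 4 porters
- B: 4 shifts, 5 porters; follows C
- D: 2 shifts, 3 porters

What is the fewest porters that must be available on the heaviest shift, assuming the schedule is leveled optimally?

8

Early-start (A@1, C@1, B@3, D@1) gives peak 11: s1:11  s2:11  s3:5  s4:5  s5:5  s6:5  s7:0.
Shift D→3.
Schedule A@1, C@1, B@3, D@3: s1:8  s2:8  s3:8  s4:8  s5:5  s6:5  s7:0 — peak 8.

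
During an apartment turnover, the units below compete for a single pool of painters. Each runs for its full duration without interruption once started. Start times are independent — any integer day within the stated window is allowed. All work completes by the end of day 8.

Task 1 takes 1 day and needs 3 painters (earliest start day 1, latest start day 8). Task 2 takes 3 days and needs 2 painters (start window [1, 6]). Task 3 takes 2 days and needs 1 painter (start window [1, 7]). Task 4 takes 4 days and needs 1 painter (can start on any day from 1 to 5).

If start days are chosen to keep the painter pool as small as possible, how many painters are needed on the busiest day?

3

Early-start (Task 1@1, Task 2@1, Task 3@1, Task 4@1) gives peak 7: d1:7  d2:4  d3:3  d4:1  d5:0  d6:0  d7:0  d8:0.
Shift Task 2→2, Task 3→2, Task 4→4.
Schedule Task 1@1, Task 2@2, Task 3@2, Task 4@4: d1:3  d2:3  d3:3  d4:3  d5:1  d6:1  d7:1  d8:0 — peak 3.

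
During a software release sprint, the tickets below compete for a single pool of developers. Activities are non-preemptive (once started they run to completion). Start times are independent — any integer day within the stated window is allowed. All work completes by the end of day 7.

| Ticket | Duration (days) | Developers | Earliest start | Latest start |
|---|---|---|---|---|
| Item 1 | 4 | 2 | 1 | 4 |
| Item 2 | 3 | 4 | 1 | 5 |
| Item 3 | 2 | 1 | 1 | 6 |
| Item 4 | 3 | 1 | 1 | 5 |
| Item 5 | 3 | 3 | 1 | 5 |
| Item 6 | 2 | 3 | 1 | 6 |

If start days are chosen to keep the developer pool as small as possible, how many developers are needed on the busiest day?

7

Early-start (Item 1@1, Item 2@1, Item 3@1, Item 4@1, Item 5@1, Item 6@1) gives peak 14: d1:14  d2:14  d3:10  d4:2  d5:0  d6:0  d7:0.
Shift Item 4→3, Item 5→4, Item 6→5.
Schedule Item 1@1, Item 2@1, Item 3@1, Item 4@3, Item 5@4, Item 6@5: d1:7  d2:7  d3:7  d4:6  d5:7  d6:6  d7:0 — peak 7.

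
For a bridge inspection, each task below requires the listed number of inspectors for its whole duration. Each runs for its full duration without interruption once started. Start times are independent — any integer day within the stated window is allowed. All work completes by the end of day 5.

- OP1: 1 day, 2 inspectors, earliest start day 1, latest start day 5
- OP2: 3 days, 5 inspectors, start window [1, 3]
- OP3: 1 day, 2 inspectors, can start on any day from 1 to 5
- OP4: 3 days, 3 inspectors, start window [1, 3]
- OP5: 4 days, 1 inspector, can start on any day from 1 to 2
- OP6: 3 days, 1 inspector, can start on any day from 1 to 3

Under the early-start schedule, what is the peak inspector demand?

14

Early-start schedule: OP1@1, OP2@1, OP3@1, OP4@1, OP5@1, OP6@1.
Load per day: day 1: 14, day 2: 10, day 3: 10, day 4: 1, day 5: 0.
Peak is 14.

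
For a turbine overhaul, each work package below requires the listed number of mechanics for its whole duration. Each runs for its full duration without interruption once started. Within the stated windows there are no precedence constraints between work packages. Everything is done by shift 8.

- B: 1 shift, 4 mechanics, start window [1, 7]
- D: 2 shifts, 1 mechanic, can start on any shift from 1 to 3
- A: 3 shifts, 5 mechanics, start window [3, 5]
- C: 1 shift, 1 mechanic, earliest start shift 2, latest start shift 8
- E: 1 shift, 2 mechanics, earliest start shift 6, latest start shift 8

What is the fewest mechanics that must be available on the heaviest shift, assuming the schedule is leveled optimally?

Schedule B@1, D@1, A@3, C@2, E@6: s1:5  s2:2  s3:5  s4:5  s5:5  s6:2  s7:0  s8:0 — peak 5.

5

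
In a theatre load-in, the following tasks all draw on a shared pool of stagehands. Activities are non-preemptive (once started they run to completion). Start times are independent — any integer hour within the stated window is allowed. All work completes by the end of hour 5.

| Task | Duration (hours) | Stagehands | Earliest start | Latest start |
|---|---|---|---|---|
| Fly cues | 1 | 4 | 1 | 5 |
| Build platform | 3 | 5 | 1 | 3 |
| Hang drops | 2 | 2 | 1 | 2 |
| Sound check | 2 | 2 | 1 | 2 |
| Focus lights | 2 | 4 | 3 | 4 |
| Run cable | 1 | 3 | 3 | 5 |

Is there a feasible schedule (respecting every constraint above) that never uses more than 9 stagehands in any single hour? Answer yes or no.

yes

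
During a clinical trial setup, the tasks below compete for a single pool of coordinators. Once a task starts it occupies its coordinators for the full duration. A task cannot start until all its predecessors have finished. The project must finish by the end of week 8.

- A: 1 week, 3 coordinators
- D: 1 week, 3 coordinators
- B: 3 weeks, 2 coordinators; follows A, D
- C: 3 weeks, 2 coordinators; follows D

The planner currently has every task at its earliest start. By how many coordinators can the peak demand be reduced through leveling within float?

Early-start peak: w1:6  w2:4  w3:4  w4:4  w5:0  w6:0  w7:0  w8:0 ⇒ 6.
Leveled (A@1, D@2, B@3, C@6): w1:3  w2:3  w3:2  w4:2  w5:2  w6:2  w7:2  w8:2 ⇒ 3.
Reduction 6 − 3 = 3.

3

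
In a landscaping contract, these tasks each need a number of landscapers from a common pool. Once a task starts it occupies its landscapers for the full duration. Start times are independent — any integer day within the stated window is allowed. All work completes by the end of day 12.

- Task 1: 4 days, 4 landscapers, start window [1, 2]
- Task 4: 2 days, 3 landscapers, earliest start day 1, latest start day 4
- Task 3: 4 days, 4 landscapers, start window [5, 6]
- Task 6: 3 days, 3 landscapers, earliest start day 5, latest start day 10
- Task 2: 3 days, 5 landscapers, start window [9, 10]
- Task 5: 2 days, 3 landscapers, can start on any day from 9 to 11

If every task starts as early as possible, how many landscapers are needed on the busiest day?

Early-start schedule: Task 1@1, Task 4@1, Task 3@5, Task 6@5, Task 2@9, Task 5@9.
Load per day: day 1: 7, day 2: 7, day 3: 4, day 4: 4, day 5: 7, day 6: 7, day 7: 7, day 8: 4, day 9: 8, day 10: 8, day 11: 5, day 12: 0.
Peak is 8.

8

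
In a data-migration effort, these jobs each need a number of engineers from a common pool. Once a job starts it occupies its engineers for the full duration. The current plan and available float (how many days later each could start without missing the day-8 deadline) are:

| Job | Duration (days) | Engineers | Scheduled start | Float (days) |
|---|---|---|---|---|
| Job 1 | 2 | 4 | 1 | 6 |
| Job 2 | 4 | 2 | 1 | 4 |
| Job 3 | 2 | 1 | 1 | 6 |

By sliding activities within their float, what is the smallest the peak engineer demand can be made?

4

Early-start (Job 1@1, Job 2@1, Job 3@1) gives peak 7: d1:7  d2:7  d3:2  d4:2  d5:0  d6:0  d7:0  d8:0.
Shift Job 2→3, Job 3→3.
Schedule Job 1@1, Job 2@3, Job 3@3: d1:4  d2:4  d3:3  d4:3  d5:2  d6:2  d7:0  d8:0 — peak 4.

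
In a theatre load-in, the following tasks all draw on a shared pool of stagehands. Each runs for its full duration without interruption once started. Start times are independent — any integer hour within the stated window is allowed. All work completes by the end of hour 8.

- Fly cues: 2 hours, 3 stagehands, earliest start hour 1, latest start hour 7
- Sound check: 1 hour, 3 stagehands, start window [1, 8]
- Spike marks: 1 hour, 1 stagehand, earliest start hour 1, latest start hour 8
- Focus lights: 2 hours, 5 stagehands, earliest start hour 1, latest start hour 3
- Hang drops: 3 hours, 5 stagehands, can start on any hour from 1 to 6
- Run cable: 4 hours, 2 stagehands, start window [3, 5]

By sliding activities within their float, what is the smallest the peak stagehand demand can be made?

Early-start (Fly cues@1, Sound check@1, Spike marks@1, Focus lights@1, Hang drops@1, Run cable@3) gives peak 17: h1:17  h2:13  h3:7  h4:2  h5:2  h6:2  h7:0  h8:0.
Shift Focus lights→3, Hang drops→5.
Schedule Fly cues@1, Sound check@1, Spike marks@1, Focus lights@3, Hang drops@5, Run cable@3: h1:7  h2:3  h3:7  h4:7  h5:7  h6:7  h7:5  h8:0 — peak 7.

7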